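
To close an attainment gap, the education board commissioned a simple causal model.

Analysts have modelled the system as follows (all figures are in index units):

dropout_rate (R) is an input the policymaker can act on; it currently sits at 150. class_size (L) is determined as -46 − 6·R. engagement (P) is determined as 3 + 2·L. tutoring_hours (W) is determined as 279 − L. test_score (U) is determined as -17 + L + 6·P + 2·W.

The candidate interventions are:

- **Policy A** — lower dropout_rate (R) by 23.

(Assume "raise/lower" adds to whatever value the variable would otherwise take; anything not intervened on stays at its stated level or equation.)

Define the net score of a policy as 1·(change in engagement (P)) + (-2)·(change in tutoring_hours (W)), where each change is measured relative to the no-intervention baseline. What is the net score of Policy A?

552

Baseline:
  R = 150
  L = -46 − 6·150 = -946
  P = 3 + 2·(-946) = -1889
  W = 279 − (-946) = 1225
Policy A (R − 23):
  R = 150 − 23 = 127
  L = -46 − 6·127 = -808
  P = 3 + 2·(-808) = -1613
  W = 279 − (-808) = 1087
ΔP = -1613 − (-1889) = 276; ΔW = 1087 − 1225 = -138
Score = 1·276 + (-2)·(-138) = 552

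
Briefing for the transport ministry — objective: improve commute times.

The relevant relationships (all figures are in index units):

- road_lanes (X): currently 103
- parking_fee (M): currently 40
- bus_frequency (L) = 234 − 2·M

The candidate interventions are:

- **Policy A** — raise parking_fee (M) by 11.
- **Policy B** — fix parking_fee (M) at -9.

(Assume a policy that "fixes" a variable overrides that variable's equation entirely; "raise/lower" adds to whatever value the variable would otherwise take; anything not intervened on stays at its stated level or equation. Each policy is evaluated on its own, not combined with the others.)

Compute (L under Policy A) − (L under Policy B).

Policy A (M + 11):
  M = 40 + 11 = 51
  L = 234 − 2·51 = 132
Policy B (M := -9):
  M = -9
  L = 234 − 2·(-9) = 252
L: 132 − 252 = -120

-120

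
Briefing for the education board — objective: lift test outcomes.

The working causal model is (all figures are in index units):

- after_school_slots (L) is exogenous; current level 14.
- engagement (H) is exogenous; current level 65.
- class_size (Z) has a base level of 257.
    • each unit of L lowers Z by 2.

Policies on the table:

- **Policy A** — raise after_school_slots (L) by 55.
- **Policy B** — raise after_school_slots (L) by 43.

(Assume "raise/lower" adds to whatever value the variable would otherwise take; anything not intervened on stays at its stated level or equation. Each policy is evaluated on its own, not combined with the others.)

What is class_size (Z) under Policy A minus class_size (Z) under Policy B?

Policy A (L + 55):
  L = 14 + 55 = 69
  Z = 257 − 2·69 = 119
Policy B (L + 43):
  L = 14 + 43 = 57
  Z = 257 − 2·57 = 143
Z: 119 − 143 = -24

-24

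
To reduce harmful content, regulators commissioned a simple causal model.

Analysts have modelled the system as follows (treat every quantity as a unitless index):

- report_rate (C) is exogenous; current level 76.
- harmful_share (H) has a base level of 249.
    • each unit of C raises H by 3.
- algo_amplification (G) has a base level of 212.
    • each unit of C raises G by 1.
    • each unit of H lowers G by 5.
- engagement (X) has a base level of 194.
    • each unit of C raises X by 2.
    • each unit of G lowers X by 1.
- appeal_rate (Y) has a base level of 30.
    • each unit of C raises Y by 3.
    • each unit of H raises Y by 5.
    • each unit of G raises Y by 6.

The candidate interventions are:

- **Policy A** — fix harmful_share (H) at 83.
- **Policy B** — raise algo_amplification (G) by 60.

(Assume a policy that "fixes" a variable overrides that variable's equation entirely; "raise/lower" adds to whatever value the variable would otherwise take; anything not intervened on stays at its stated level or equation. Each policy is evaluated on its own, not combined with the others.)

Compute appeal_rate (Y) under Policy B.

-9579

Policy B (G + 60):
  C = 76
  H = 249 + 3·76 = 477
  G = 212 + 76 − 5·477 (+60 from intervention) = -2037
  Y = 30 + 3·76 + 5·477 + 6·(-2037) = -9579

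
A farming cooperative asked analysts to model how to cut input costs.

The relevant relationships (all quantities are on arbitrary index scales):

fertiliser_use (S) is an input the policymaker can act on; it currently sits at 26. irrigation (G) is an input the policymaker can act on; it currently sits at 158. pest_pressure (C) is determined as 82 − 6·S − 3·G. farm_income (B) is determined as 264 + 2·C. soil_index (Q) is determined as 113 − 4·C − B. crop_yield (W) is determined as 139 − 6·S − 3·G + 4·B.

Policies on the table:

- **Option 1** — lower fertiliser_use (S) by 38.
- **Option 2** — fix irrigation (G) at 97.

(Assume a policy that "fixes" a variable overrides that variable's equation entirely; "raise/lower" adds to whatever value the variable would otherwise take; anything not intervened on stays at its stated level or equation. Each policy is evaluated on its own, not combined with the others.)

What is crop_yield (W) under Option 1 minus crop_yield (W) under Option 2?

405

Option 1 (S − 38):
  S = 26 − 38 = -12
  G = 158
  C = 82 − 6·(-12) − 3·158 = -320
  B = 264 + 2·(-320) = -376
  W = 139 − 6·(-12) − 3·158 + 4·(-376) = -1767
Option 2 (G := 97):
  S = 26
  G = 97
  C = 82 − 6·26 − 3·97 = -365
  B = 264 + 2·(-365) = -466
  W = 139 − 6·26 − 3·97 + 4·(-466) = -2172
W: -1767 − (-2172) = 405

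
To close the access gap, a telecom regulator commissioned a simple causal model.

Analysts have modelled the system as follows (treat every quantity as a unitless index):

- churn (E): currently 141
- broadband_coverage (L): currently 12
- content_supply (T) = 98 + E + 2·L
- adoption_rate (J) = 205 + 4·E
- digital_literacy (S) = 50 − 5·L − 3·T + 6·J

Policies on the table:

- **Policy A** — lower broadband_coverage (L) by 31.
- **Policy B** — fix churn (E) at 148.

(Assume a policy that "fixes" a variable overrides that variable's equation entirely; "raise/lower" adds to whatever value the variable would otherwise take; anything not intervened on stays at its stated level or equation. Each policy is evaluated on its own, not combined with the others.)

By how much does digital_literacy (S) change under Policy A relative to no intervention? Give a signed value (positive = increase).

341

Baseline:
  E = 141
  L = 12
  T = 98 + 141 + 2·12 = 263
  J = 205 + 4·141 = 769
  S = 50 − 5·12 − 3·263 + 6·769 = 3815
Policy A (L − 31):
  E = 141
  L = 12 − 31 = -19
  T = 98 + 141 + 2·(-19) = 201
  J = 205 + 4·141 = 769
  S = 50 − 5·(-19) − 3·201 + 6·769 = 4156
Change in S: 4156 − 3815 = 341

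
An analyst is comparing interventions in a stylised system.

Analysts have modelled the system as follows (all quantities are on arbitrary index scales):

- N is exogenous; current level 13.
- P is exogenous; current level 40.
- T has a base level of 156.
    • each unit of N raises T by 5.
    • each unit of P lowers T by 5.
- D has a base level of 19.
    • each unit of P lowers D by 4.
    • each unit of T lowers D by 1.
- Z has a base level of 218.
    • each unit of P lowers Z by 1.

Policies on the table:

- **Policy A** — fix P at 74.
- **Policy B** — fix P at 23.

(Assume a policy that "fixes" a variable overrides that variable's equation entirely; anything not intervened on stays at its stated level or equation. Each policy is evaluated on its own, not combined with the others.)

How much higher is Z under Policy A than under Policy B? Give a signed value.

Policy A (P := 74):
  P = 74
  Z = 218 − 74 = 144
Policy B (P := 23):
  P = 23
  Z = 218 − 23 = 195
Z: 144 − 195 = -51

-51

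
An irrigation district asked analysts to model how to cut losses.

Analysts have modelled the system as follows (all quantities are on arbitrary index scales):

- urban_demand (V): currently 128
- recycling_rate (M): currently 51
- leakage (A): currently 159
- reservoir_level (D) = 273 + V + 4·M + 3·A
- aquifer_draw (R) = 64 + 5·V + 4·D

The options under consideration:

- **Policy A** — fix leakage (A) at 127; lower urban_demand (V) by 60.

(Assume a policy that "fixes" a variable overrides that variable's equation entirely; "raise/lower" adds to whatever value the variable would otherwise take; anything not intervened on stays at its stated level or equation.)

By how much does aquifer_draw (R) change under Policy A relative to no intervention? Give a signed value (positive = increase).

-924

Baseline:
  V = 128
  M = 51
  A = 159
  D = 273 + 128 + 4·51 + 3·159 = 1082
  R = 64 + 5·128 + 4·1082 = 5032
Policy A (A := 127, V − 60):
  V = 128 − 60 = 68
  M = 51
  A = 127
  D = 273 + 68 + 4·51 + 3·127 = 926
  R = 64 + 5·68 + 4·926 = 4108
Change in R: 4108 − 5032 = -924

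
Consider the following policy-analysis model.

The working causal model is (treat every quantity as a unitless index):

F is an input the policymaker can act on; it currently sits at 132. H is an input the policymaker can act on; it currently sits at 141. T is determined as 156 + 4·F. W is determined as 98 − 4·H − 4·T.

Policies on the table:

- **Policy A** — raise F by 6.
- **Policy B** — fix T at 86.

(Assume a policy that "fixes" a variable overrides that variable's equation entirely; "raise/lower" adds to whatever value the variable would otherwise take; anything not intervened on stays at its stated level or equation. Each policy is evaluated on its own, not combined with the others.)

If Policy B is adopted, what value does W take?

-810

Policy B (T := 86):
  F = 132
  H = 141
  T = 86
  W = 98 − 4·141 − 4·86 = -810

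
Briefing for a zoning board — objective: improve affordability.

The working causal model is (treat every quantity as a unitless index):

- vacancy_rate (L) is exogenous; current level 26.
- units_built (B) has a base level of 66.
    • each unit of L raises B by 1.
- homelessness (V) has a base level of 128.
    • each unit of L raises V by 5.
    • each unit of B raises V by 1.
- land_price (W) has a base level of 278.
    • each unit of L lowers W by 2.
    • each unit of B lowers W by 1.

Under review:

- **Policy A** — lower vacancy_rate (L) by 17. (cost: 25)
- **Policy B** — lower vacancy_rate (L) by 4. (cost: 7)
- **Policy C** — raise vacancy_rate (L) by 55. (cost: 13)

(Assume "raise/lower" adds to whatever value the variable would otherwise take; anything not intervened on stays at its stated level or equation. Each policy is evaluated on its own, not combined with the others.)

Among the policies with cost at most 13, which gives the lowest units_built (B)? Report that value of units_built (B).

Policy B (L − 4):
  L = 26 − 4 = 22
  B = 66 + 22 = 88
Policy C (L + 55):
  L = 26 + 55 = 81
  B = 66 + 81 = 147
Comparing — Policy B: B=88, Policy C: B=147. Lowest is 88 (Policy B).

88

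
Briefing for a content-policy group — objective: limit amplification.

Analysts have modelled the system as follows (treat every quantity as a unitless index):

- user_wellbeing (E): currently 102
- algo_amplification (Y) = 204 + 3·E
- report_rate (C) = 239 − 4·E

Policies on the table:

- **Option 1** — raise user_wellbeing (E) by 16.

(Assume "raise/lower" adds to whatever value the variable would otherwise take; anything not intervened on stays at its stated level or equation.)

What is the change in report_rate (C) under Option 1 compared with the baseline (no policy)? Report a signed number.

-64

Baseline:
  E = 102
  C = 239 − 4·102 = -169
Option 1 (E + 16):
  E = 102 + 16 = 118
  C = 239 − 4·118 = -233
Change in C: -233 − (-169) = -64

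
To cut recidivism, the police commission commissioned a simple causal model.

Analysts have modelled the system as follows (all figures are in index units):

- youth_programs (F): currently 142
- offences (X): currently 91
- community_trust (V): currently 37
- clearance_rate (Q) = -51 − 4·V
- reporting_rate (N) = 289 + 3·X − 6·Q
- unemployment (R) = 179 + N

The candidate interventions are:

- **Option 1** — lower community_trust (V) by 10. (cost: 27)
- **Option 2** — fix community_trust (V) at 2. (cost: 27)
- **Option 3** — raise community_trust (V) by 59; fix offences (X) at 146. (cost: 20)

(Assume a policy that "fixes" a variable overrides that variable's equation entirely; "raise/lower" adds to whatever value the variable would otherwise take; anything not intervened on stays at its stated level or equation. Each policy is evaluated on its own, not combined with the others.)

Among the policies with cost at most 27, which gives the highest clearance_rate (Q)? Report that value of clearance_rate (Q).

-59

Option 1 (V − 10):
  V = 37 − 10 = 27
  Q = -51 − 4·27 = -159
Option 2 (V := 2):
  V = 2
  Q = -51 − 4·2 = -59
Option 3 (V + 59, X := 146):
  V = 37 + 59 = 96
  Q = -51 − 4·96 = -435
Comparing — Option 1: Q=-159, Option 2: Q=-59, Option 3: Q=-435. Highest is -59 (Option 2).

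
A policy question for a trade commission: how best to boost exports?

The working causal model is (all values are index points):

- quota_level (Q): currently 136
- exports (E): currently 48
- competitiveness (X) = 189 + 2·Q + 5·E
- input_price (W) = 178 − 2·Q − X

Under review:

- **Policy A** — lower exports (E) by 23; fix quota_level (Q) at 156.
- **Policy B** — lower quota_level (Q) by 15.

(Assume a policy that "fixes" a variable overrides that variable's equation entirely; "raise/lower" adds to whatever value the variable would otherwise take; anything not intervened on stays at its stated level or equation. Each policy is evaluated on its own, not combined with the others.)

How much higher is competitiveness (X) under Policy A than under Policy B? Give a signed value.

-45

Policy A (E − 23, Q := 156):
  Q = 156
  E = 48 − 23 = 25
  X = 189 + 2·156 + 5·25 = 626
Policy B (Q − 15):
  Q = 136 − 15 = 121
  E = 48
  X = 189 + 2·121 + 5·48 = 671
X: 626 − 671 = -45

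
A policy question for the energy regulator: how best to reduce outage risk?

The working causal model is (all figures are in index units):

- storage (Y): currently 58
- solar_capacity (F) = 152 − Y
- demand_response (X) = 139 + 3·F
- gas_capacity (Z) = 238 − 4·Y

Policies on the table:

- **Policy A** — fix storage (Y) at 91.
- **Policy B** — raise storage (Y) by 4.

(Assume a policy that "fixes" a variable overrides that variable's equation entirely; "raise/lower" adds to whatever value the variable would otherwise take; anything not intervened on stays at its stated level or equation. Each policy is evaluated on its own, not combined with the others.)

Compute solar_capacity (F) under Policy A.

Policy A (Y := 91):
  Y = 91
  F = 152 − 91 = 61

61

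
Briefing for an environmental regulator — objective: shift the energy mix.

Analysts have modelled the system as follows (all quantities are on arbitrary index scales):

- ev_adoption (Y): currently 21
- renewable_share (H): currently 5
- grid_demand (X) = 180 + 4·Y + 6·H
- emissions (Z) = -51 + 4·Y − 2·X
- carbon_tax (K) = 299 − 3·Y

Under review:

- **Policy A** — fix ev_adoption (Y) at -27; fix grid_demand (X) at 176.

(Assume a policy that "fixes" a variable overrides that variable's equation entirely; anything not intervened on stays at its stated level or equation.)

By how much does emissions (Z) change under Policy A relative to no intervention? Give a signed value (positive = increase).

44

Baseline:
  Y = 21
  H = 5
  X = 180 + 4·21 + 6·5 = 294
  Z = -51 + 4·21 − 2·294 = -555
Policy A (Y := -27, X := 176):
  Y = -27
  H = 5
  X = 176
  Z = -51 + 4·(-27) − 2·176 = -511
Change in Z: -511 − (-555) = 44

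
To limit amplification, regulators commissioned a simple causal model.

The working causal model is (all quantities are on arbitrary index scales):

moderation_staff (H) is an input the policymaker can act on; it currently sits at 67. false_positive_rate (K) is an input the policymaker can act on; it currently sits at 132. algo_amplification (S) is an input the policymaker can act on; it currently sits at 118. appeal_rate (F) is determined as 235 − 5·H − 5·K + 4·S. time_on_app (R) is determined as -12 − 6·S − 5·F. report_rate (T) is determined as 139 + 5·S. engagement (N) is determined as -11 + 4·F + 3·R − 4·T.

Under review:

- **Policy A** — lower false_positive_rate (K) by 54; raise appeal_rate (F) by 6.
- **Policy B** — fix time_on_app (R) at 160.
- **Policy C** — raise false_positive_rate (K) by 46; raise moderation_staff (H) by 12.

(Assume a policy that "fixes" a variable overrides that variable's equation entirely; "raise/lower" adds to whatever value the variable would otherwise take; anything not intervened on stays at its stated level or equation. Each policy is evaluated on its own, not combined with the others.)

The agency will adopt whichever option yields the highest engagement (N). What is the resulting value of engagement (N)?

Policy A (K − 54, F + 6):
  H = 67
  K = 132 − 54 = 78
  S = 118
  F = 235 − 5·67 − 5·78 + 4·118 (+6 from intervention) = -12
  R = -12 − 6·118 − 5·(-12) = -660
  T = 139 + 5·118 = 729
  N = -11 + 4·(-12) + 3·(-660) − 4·729 = -4955
Policy B (R := 160):
  H = 67
  K = 132
  S = 118
  F = 235 − 5·67 − 5·132 + 4·118 = -288
  R = 160
  T = 139 + 5·118 = 729
  N = -11 + 4·(-288) + 3·160 − 4·729 = -3599
Policy C (K + 46, H + 12):
  H = 67 + 12 = 79
  K = 132 + 46 = 178
  S = 118
  F = 235 − 5·79 − 5·178 + 4·118 = -578
  R = -12 − 6·118 − 5·(-578) = 2170
  T = 139 + 5·118 = 729
  N = -11 + 4·(-578) + 3·2170 − 4·729 = 1271
Comparing — Policy A: N=-4955, Policy B: N=-3599, Policy C: N=1271. Highest is 1271 (Policy C).

1271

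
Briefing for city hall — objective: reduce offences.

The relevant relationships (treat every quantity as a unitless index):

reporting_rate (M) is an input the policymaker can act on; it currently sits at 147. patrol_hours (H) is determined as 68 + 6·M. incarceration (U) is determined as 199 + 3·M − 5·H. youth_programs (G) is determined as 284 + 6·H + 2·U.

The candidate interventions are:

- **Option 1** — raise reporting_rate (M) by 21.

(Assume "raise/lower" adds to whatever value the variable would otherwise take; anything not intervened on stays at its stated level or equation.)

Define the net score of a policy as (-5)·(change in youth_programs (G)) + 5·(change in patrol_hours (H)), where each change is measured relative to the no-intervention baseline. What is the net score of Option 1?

2520

Baseline:
  M = 147
  H = 68 + 6·147 = 950
  U = 199 + 3·147 − 5·950 = -4110
  G = 284 + 6·950 + 2·(-4110) = -2236
Option 1 (M + 21):
  M = 147 + 21 = 168
  H = 68 + 6·168 = 1076
  U = 199 + 3·168 − 5·1076 = -4677
  G = 284 + 6·1076 + 2·(-4677) = -2614
ΔG = -2614 − (-2236) = -378; ΔH = 1076 − 950 = 126
Score = (-5)·(-378) + 5·126 = 2520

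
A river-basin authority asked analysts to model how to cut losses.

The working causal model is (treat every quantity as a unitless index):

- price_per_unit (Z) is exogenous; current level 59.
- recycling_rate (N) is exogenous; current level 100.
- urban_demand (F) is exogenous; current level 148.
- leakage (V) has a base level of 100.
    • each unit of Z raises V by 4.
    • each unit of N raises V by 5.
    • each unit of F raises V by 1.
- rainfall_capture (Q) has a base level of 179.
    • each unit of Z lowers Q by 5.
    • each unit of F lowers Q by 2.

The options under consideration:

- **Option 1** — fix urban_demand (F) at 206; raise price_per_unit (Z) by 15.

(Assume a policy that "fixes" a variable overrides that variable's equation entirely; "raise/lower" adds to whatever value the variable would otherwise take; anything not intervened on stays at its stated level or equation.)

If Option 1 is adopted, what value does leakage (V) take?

1102

Option 1 (F := 206, Z + 15):
  Z = 59 + 15 = 74
  N = 100
  F = 206
  V = 100 + 4·74 + 5·100 + 206 = 1102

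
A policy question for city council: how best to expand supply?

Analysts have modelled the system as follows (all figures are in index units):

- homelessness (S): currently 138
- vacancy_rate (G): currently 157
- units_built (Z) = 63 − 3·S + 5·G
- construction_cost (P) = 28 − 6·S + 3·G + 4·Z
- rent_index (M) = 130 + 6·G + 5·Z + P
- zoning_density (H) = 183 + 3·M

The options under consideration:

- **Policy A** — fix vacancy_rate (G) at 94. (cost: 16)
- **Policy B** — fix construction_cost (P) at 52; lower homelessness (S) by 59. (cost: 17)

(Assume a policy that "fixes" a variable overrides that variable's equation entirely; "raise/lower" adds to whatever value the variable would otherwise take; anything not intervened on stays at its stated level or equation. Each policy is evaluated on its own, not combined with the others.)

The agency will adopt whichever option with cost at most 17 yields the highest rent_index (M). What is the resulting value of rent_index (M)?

Policy A (G := 94):
  S = 138
  G = 94
  Z = 63 − 3·138 + 5·94 = 119
  P = 28 − 6·138 + 3·94 + 4·119 = -42
  M = 130 + 6·94 + 5·119 + (-42) = 1247
Policy B (P := 52, S − 59):
  S = 138 − 59 = 79
  G = 157
  Z = 63 − 3·79 + 5·157 = 611
  P = 52
  M = 130 + 6·157 + 5·611 + 52 = 4179
Comparing — Policy A: M=1247, Policy B: M=4179. Highest is 4179 (Policy B).

4179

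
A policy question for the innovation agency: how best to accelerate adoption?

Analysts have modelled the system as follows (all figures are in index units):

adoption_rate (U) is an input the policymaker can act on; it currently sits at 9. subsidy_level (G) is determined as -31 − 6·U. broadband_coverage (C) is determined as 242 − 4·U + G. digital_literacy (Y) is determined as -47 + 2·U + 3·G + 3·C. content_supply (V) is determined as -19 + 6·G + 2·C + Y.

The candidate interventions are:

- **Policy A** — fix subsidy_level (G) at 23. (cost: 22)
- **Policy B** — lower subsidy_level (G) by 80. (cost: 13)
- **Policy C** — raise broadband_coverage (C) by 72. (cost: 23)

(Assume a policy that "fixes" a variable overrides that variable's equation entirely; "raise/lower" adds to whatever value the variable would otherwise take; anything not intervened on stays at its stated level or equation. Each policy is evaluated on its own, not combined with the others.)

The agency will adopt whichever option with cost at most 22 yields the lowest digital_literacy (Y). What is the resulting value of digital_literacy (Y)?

-401

Policy A (G := 23):
  U = 9
  G = 23
  C = 242 − 4·9 + 23 = 229
  Y = -47 + 2·9 + 3·23 + 3·229 = 727
Policy B (G − 80):
  U = 9
  G = -31 − 6·9 (−80 from intervention) = -165
  C = 242 − 4·9 + (-165) = 41
  Y = -47 + 2·9 + 3·(-165) + 3·41 = -401
Comparing — Policy A: Y=727, Policy B: Y=-401. Lowest is -401 (Policy B).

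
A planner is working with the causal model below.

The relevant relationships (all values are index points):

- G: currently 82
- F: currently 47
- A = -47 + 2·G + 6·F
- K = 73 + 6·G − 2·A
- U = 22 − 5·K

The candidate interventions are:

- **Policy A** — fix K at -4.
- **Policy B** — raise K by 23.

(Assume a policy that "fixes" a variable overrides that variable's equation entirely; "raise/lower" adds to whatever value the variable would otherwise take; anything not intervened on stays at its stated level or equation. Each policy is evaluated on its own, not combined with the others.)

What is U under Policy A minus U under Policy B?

-1030

Policy A (K := -4):
  G = 82
  F = 47
  A = -47 + 2·82 + 6·47 = 399
  K = -4
  U = 22 − 5·(-4) = 42
Policy B (K + 23):
  G = 82
  F = 47
  A = -47 + 2·82 + 6·47 = 399
  K = 73 + 6·82 − 2·399 (+23 from intervention) = -210
  U = 22 − 5·(-210) = 1072
U: 42 − 1072 = -1030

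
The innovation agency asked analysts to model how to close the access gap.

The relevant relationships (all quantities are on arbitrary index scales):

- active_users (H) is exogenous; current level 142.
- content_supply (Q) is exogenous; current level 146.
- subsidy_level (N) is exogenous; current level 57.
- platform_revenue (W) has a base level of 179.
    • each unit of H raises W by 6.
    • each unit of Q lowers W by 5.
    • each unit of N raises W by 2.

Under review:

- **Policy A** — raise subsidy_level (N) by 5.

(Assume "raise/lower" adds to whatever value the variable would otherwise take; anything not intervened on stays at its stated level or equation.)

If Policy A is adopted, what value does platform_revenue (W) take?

425

Policy A (N + 5):
  H = 142
  Q = 146
  N = 57 + 5 = 62
  W = 179 + 6·142 − 5·146 + 2·62 = 425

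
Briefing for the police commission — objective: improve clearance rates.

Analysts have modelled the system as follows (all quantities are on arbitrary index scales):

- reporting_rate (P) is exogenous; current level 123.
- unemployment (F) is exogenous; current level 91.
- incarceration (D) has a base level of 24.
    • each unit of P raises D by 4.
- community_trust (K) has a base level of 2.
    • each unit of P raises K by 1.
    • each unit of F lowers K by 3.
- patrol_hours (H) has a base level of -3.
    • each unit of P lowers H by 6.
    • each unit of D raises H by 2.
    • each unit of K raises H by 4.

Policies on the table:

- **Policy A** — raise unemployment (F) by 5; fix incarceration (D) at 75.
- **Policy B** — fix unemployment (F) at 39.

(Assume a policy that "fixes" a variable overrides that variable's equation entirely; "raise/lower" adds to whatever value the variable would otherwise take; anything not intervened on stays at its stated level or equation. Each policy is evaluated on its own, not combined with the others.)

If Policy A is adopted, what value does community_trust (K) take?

Policy A (F + 5, D := 75):
  P = 123
  F = 91 + 5 = 96
  K = 2 + 123 − 3·96 = -163

-163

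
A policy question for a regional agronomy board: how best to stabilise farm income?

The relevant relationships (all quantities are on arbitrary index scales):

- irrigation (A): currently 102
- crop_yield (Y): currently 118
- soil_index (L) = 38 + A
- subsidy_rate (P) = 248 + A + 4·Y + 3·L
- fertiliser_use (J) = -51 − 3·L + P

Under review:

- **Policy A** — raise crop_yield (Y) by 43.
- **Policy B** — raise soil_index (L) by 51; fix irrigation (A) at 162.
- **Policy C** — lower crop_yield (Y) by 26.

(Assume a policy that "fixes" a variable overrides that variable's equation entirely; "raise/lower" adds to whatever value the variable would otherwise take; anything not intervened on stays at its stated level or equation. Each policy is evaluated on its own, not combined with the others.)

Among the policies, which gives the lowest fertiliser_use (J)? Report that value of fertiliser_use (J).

667

Policy A (Y + 43):
  A = 102
  Y = 118 + 43 = 161
  L = 38 + 102 = 140
  P = 248 + 102 + 4·161 + 3·140 = 1414
  J = -51 − 3·140 + 1414 = 943
Policy B (L + 51, A := 162):
  A = 162
  Y = 118
  L = 38 + 162 (+51 from intervention) = 251
  P = 248 + 162 + 4·118 + 3·251 = 1635
  J = -51 − 3·251 + 1635 = 831
Policy C (Y − 26):
  A = 102
  Y = 118 − 26 = 92
  L = 38 + 102 = 140
  P = 248 + 102 + 4·92 + 3·140 = 1138
  J = -51 − 3·140 + 1138 = 667
Comparing — Policy A: J=943, Policy B: J=831, Policy C: J=667. Lowest is 667 (Policy C).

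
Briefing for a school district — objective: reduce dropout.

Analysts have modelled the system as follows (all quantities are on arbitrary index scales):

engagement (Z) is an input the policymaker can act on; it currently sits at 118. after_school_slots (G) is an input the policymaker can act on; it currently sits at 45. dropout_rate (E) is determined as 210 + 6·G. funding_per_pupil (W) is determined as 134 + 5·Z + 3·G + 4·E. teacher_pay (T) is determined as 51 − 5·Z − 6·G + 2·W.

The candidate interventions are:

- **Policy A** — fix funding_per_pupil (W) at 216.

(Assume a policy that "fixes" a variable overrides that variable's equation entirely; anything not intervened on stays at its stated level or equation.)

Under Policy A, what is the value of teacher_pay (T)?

-377

Policy A (W := 216):
  Z = 118
  G = 45
  E = 210 + 6·45 = 480
  W = 216
  T = 51 − 5·118 − 6·45 + 2·216 = -377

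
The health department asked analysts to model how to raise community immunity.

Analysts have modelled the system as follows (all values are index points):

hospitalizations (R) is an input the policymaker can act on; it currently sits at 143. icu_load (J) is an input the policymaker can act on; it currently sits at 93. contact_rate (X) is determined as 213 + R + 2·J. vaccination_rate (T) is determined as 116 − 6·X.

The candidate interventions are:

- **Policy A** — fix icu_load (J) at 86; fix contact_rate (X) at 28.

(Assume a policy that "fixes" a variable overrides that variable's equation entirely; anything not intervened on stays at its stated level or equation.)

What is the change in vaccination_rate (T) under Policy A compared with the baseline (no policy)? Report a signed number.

3084

Baseline:
  R = 143
  J = 93
  X = 213 + 143 + 2·93 = 542
  T = 116 − 6·542 = -3136
Policy A (J := 86, X := 28):
  R = 143
  J = 86
  X = 28
  T = 116 − 6·28 = -52
Change in T: -52 − (-3136) = 3084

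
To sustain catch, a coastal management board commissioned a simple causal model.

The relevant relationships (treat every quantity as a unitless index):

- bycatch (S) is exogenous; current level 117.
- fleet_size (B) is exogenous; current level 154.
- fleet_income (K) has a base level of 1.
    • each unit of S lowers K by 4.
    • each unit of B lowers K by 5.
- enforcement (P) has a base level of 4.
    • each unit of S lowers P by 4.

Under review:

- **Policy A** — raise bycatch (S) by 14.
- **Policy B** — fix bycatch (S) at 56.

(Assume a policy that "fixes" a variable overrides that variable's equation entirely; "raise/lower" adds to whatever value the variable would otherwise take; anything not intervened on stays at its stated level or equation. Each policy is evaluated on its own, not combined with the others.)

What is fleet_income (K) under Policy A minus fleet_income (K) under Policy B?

Policy A (S + 14):
  S = 117 + 14 = 131
  B = 154
  K = 1 − 4·131 − 5·154 = -1293
Policy B (S := 56):
  S = 56
  B = 154
  K = 1 − 4·56 − 5·154 = -993
K: -1293 − (-993) = -300

-300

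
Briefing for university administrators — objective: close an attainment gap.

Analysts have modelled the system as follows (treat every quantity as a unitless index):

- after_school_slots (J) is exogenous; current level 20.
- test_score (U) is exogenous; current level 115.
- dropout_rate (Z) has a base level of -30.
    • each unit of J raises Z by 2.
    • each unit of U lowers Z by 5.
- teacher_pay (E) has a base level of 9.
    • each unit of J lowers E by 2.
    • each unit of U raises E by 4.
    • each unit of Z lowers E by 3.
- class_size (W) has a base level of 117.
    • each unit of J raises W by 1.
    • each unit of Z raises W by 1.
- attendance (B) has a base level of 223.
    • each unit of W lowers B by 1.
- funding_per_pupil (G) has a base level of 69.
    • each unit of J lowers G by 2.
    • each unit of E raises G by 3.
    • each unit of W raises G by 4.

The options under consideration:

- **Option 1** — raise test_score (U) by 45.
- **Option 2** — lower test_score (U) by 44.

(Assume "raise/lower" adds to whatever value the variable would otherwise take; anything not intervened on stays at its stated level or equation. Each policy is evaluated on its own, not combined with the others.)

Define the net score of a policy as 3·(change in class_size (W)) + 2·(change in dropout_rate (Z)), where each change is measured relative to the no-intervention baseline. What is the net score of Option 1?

-1125

Baseline:
  J = 20
  U = 115
  Z = -30 + 2·20 − 5·115 = -565
  W = 117 + 20 + (-565) = -428
Option 1 (U + 45):
  J = 20
  U = 115 + 45 = 160
  Z = -30 + 2·20 − 5·160 = -790
  W = 117 + 20 + (-790) = -653
ΔW = -653 − (-428) = -225; ΔZ = -790 − (-565) = -225
Score = 3·(-225) + 2·(-225) = -1125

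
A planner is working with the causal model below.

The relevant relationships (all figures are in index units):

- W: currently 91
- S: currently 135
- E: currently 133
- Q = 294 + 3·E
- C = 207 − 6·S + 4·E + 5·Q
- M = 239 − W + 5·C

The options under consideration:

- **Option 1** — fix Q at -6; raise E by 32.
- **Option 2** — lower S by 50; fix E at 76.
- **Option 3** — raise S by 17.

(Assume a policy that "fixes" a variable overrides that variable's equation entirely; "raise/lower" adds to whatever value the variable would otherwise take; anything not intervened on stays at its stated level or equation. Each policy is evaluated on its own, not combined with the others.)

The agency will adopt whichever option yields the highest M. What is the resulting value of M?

16608

Option 1 (Q := -6, E + 32):
  W = 91
  S = 135
  E = 133 + 32 = 165
  Q = -6
  C = 207 − 6·135 + 4·165 + 5·(-6) = 27
  M = 239 − 91 + 5·27 = 283
Option 2 (S − 50, E := 76):
  W = 91
  S = 135 − 50 = 85
  E = 76
  Q = 294 + 3·76 = 522
  C = 207 − 6·85 + 4·76 + 5·522 = 2611
  M = 239 − 91 + 5·2611 = 13203
Option 3 (S + 17):
  W = 91
  S = 135 + 17 = 152
  E = 133
  Q = 294 + 3·133 = 693
  C = 207 − 6·152 + 4·133 + 5·693 = 3292
  M = 239 − 91 + 5·3292 = 16608
Comparing — Option 1: M=283, Option 2: M=13203, Option 3: M=16608. Highest is 16608 (Option 3).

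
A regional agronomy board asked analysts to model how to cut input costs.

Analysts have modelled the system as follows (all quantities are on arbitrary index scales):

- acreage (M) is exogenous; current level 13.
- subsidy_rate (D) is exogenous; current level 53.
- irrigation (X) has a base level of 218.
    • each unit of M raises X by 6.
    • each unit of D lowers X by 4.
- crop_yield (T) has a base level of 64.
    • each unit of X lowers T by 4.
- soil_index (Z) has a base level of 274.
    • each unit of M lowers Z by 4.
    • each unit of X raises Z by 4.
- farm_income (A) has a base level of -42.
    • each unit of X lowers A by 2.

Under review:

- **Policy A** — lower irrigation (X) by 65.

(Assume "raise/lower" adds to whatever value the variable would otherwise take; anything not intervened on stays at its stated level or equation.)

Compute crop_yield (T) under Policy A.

Policy A (X − 65):
  M = 13
  D = 53
  X = 218 + 6·13 − 4·53 (−65 from intervention) = 19
  T = 64 − 4·19 = -12

-12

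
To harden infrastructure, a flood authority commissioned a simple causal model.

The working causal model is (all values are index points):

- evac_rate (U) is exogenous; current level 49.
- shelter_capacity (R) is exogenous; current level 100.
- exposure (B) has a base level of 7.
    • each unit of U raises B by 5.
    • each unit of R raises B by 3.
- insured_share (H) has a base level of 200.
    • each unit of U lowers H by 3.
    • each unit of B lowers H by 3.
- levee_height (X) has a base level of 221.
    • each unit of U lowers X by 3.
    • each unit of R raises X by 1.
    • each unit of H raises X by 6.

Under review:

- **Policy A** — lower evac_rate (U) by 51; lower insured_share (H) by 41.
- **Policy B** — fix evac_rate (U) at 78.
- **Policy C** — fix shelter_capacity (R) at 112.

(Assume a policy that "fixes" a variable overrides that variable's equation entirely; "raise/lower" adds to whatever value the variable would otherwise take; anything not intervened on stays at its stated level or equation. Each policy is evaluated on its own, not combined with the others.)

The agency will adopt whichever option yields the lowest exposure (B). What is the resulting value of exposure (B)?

Policy A (U − 51, H − 41):
  U = 49 − 51 = -2
  R = 100
  B = 7 + 5·(-2) + 3·100 = 297
Policy B (U := 78):
  U = 78
  R = 100
  B = 7 + 5·78 + 3·100 = 697
Policy C (R := 112):
  U = 49
  R = 112
  B = 7 + 5·49 + 3·112 = 588
Comparing — Policy A: B=297, Policy B: B=697, Policy C: B=588. Lowest is 297 (Policy A).

297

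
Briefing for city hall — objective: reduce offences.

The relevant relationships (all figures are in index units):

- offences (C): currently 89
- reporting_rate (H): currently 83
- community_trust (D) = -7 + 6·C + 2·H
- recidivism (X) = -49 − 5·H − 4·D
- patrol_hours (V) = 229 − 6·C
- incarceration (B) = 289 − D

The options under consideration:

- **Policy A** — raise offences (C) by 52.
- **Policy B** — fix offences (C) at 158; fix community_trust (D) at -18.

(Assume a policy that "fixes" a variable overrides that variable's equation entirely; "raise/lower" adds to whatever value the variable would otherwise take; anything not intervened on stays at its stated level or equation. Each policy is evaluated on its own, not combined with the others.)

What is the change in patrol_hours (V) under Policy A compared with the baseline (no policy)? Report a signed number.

Baseline:
  C = 89
  V = 229 − 6·89 = -305
Policy A (C + 52):
  C = 89 + 52 = 141
  V = 229 − 6·141 = -617
Change in V: -617 − (-305) = -312

-312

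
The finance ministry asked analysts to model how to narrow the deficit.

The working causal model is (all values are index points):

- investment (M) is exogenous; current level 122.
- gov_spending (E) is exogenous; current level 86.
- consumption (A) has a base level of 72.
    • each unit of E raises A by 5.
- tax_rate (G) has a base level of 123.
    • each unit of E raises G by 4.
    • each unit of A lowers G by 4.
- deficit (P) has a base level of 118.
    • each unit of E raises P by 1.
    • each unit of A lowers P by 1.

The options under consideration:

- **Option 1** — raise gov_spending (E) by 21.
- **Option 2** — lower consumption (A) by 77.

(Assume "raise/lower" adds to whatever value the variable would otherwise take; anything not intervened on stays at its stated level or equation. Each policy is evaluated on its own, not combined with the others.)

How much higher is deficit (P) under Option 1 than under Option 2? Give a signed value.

Option 1 (E + 21):
  E = 86 + 21 = 107
  A = 72 + 5·107 = 607
  P = 118 + 107 − 607 = -382
Option 2 (A − 77):
  E = 86
  A = 72 + 5·86 (−77 from intervention) = 425
  P = 118 + 86 − 425 = -221
P: -382 − (-221) = -161

-161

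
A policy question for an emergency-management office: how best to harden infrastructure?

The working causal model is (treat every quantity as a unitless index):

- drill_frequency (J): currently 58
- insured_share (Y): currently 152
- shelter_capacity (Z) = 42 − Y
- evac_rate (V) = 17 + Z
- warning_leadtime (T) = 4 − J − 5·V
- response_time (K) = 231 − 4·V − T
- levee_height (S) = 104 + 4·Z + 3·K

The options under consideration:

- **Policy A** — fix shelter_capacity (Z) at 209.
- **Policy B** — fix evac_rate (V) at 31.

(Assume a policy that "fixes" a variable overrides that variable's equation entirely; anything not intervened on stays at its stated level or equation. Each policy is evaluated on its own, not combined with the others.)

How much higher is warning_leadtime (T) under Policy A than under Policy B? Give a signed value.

Policy A (Z := 209):
  J = 58
  Y = 152
  Z = 209
  V = 17 + 209 = 226
  T = 4 − 58 − 5·226 = -1184
Policy B (V := 31):
  J = 58
  Y = 152
  Z = 42 − 152 = -110
  V = 31
  T = 4 − 58 − 5·31 = -209
T: -1184 − (-209) = -975

-975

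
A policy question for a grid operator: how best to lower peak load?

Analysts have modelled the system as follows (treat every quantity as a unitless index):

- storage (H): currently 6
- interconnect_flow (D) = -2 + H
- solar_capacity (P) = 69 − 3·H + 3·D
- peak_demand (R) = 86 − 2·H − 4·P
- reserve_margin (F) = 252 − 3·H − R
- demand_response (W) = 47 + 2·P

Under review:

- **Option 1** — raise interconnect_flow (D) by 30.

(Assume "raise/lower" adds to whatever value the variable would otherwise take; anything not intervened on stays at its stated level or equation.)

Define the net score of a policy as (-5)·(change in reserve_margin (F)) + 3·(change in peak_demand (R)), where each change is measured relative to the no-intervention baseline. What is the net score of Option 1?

-2880

Baseline:
  H = 6
  D = -2 + 6 = 4
  P = 69 − 3·6 + 3·4 = 63
  R = 86 − 2·6 − 4·63 = -178
  F = 252 − 3·6 − (-178) = 412
Option 1 (D + 30):
  H = 6
  D = -2 + 6 (+30 from intervention) = 34
  P = 69 − 3·6 + 3·34 = 153
  R = 86 − 2·6 − 4·153 = -538
  F = 252 − 3·6 − (-538) = 772
ΔF = 772 − 412 = 360; ΔR = -538 − (-178) = -360
Score = (-5)·360 + 3·(-360) = -2880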